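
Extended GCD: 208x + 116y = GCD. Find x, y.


Tabular extended Euclidean (each row: r = 208*s + 116*t):
r=208, s=1, t=0
r=116, s=0, t=1
q=1: r=92, s=1, t=-1   [208*(1) + 116*(-1) = 92]
q=1: r=24, s=-1, t=2   [208*(-1) + 116*(2) = 24]
q=3: r=20, s=4, t=-7   [208*(4) + 116*(-7) = 20]
q=1: r=4, s=-5, t=9   [208*(-5) + 116*(9) = 4]
q=5: r=0, s=29, t=-52   [208*(29) + 116*(-52) = 0]
GCD = 4; from the row with r=4: x=-5, y=9
Check: 208*(-5) + 116*(9) = -1040 + 1044 = 4

GCD = 4, x = -5, y = 9


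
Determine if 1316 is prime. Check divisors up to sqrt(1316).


1316 / 2 = 658 (exact division)
1316 is NOT prime.

No, 1316 is not prime


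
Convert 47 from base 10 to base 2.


47 (base 10) = 47 (decimal)
47 (decimal) = 101111 (base 2)


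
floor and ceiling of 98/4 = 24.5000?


98/4 = 24.5000
floor = 24
ceil = 25

floor = 24, ceil = 25


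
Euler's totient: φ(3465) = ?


3465 = 3^2 × 5 × 7 × 11
Prime factors: 3, 5, 7, 11
φ(3465) = 3465 × (1-1/3) × (1-1/5) × (1-1/7) × (1-1/11)
= 3465 × 2/3 × 4/5 × 6/7 × 10/11 = 1440

φ(3465) = 1440


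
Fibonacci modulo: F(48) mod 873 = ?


F(k) mod 873 for k=1..48:
1, 1, 2, 3, 5, 8, 13, 21, 34, 55, 89, 144, 233, 377, 610, 114, 724, 838, 689, 654, 470, 251, 721, 99, 820, 46, 866, 39, 32, 71, 103, 174, 277, 451, 728, 306, 161, 467, 628, 222, 850, 199, 176, 375, 551, 53, 604, 657
F(48) mod 873 = 657


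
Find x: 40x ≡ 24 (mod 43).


GCD(40, 43) = 1, unique solution
a^(-1) mod 43 = 14
x = 14 * 24 mod 43 = 35

x ≡ 35 (mod 43)


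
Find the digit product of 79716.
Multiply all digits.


7 × 9 × 7 × 1 × 6 = 2646


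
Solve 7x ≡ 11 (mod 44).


GCD(7, 44) = 1, unique solution
a^(-1) mod 44 = 19
x = 19 * 11 mod 44 = 33

x ≡ 33 (mod 44)


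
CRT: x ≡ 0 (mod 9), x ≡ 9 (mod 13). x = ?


M = 9*13 = 117
M1 = M/9 = 13, M2 = M/13 = 9
M1^(-1) mod 9 = 7, M2^(-1) mod 13 = 3
x = 0*13*7 + 9*9*3 = 243
243 mod 117 = 9
Check: 9 mod 9 = 0 ✓, 9 mod 13 = 9 ✓

x ≡ 9 (mod 117)


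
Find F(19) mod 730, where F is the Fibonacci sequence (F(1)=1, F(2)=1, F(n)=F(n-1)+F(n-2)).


F(k) mod 730 for k=1..19:
1, 1, 2, 3, 5, 8, 13, 21, 34, 55, 89, 144, 233, 377, 610, 257, 137, 394, 531
F(19) mod 730 = 531


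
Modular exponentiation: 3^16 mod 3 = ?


3^1 mod 3 = 0
3^2 mod 3 = 0
3^3 mod 3 = 0
3^4 mod 3 = 0
3^5 mod 3 = 0
3^6 mod 3 = 0
3^7 mod 3 = 0
3^8 mod 3 = 0
3^9 mod 3 = 0
3^10 mod 3 = 0
3^11 mod 3 = 0
3^12 mod 3 = 0
3^13 mod 3 = 0
3^14 mod 3 = 0
3^15 mod 3 = 0
3^16 mod 3 = 0


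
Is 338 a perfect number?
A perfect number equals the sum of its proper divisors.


Proper divisors of 338: 1, 2, 13, 26, 169
Sum = 1 + 2 + 13 + 26 + 169 = 211

No, 338 is not perfect (211 ≠ 338)


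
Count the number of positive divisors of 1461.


1461 = 3^1 × 487^1
d(1461) = (1+1) × (1+1) = 4

4 divisors


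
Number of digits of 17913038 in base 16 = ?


17913038 in base 16 = 11154CE
Number of digits = 7

7 digits (base 16)


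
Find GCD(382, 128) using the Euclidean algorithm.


382 = 2 * 128 + 126
128 = 1 * 126 + 2
126 = 63 * 2 + 0
GCD = 2


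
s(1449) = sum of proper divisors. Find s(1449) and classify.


Proper divisors: 1, 3, 7, 9, 21, 23, 63, 69, 161, 207, 483
Sum = 1 + 3 + 7 + 9 + 21 + 23 + 63 + 69 + 161 + 207 + 483 = 1047
1047 < 1449 → deficient

s(1449) = 1047 (deficient)


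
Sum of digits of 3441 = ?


3 + 4 + 4 + 1 = 12


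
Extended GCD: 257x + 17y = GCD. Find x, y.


Tabular extended Euclidean (each row: r = 257*s + 17*t):
r=257, s=1, t=0
r=17, s=0, t=1
q=15: r=2, s=1, t=-15   [257*(1) + 17*(-15) = 2]
q=8: r=1, s=-8, t=121   [257*(-8) + 17*(121) = 1]
q=2: r=0, s=17, t=-257   [257*(17) + 17*(-257) = 0]
GCD = 1; from the row with r=1: x=-8, y=121
Check: 257*(-8) + 17*(121) = -2056 + 2057 = 1

GCD = 1, x = -8, y = 121


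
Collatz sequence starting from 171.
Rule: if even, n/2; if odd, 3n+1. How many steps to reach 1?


171 → 514 → 257 → 772 → 386 → 193 → 580 → 290 → 145 → 436 → 218 → 109 → 328 → 164 → 82 → 41 → 124 → 62 → 31 → 94 → 47 → 142 → 71 → 214 → 107 → 322 → 161 → 484 → 242 → 121 → 364 → 182 → 91 → 274 → 137 → 412 → 206 → 103 → 310 → 155 → 466 → 233 → 700 → 350 → 175 → 526 → 263 → 790 → 395 → 1186 → 593 → 1780 → 890 → 445 → 1336 → 668 → 334 → 167 → 502 → 251 → 754 → 377 → 1132 → 566 → 283 → 850 → 425 → 1276 → 638 → 319 → 958 → 479 → 1438 → 719 → 2158 → 1079 → 3238 → 1619 → 4858 → 2429 → 7288 → 3644 → 1822 → 911 → 2734 → 1367 → 4102 → 2051 → 6154 → 3077 → 9232 → 4616 → 2308 → 1154 → 577 → 1732 → 866 → 433 → 1300 → 650 → 325 → 976 → 488 → 244 → 122 → 61 → 184 → 92 → 46 → 23 → 70 → 35 → 106 → 53 → 160 → 80 → 40 → 20 → 10 → 5 → 16 → 8 → 4 → 2 → 1
Total steps = 124

124 steps


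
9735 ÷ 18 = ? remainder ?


9735 = 18 * 540 + 15
Check: 9720 + 15 = 9735

q = 540, r = 15


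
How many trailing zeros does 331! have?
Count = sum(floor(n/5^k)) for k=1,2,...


floor(331/5) = 66
floor(331/25) = 13
floor(331/125) = 2
Total = 81

81 trailing zeros


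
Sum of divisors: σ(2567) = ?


Divisors of 2567: 1, 17, 151, 2567
Sum = 1 + 17 + 151 + 2567 = 2736

σ(2567) = 2736


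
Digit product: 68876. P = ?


6 × 8 × 8 × 7 × 6 = 16128


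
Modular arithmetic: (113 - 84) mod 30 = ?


113 - 84 = 29
29 mod 30 = 29


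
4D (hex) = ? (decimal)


4D (base 16) = 77 (decimal)
77 (decimal) = 77 (base 10)


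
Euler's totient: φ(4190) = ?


4190 = 2 × 5 × 419
Prime factors: 2, 5, 419
φ(4190) = 4190 × (1-1/2) × (1-1/5) × (1-1/419)
= 4190 × 1/2 × 4/5 × 418/419 = 1672

φ(4190) = 1672


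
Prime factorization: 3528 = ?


3528 / 2 = 1764
1764 / 2 = 882
882 / 2 = 441
441 / 3 = 147
147 / 3 = 49
49 / 7 = 7
7 / 7 = 1
3528 = 2^3 × 3^2 × 7^2


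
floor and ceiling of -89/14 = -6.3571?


-89/14 = -6.3571
floor = -7
ceil = -6

floor = -7, ceil = -6


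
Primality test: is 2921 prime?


2921 / 23 = 127 (exact division)
2921 is NOT prime.

No, 2921 is not prime


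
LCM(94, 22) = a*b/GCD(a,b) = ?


GCD(94, 22) = 2
LCM = 94*22/2 = 2068/2 = 1034

LCM = 1034


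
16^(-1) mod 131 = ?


Use the extended Euclidean algorithm on (131, 16); each row r = 131*s + 16*t:
r=131, s=1, t=0
r=16, s=0, t=1
q=8: r=3, s=1, t=-8   [131*(1) + 16*(-8) = 3]
q=5: r=1, s=-5, t=41   [131*(-5) + 16*(41) = 1]
q=3: r=0, s=16, t=-131   [131*(16) + 16*(-131) = 0]
GCD = 1 with t = 41, so 16*(41) ≡ 1 (mod 131)
Inverse = 41 mod 131 = 41
Check: 16 * 41 = 656 ≡ 1 (mod 131)

16^(-1) ≡ 41 (mod 131)


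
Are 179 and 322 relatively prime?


Euclidean algorithm:
322 = 1 * 179 + 143
179 = 1 * 143 + 36
143 = 3 * 36 + 35
36 = 1 * 35 + 1
35 = 35 * 1 + 0
GCD(179, 322) = 1

Yes, coprime (GCD = 1)


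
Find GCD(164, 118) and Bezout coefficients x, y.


Tabular extended Euclidean (each row: r = 164*s + 118*t):
r=164, s=1, t=0
r=118, s=0, t=1
q=1: r=46, s=1, t=-1   [164*(1) + 118*(-1) = 46]
q=2: r=26, s=-2, t=3   [164*(-2) + 118*(3) = 26]
q=1: r=20, s=3, t=-4   [164*(3) + 118*(-4) = 20]
q=1: r=6, s=-5, t=7   [164*(-5) + 118*(7) = 6]
q=3: r=2, s=18, t=-25   [164*(18) + 118*(-25) = 2]
q=3: r=0, s=-59, t=82   [164*(-59) + 118*(82) = 0]
GCD = 2; from the row with r=2: x=18, y=-25
Check: 164*(18) + 118*(-25) = 2952 - 2950 = 2

GCD = 2, x = 18, y = -25


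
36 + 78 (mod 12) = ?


36 + 78 = 114
114 mod 12 = 6


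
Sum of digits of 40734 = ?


4 + 0 + 7 + 3 + 4 = 18


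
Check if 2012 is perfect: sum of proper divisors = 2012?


Proper divisors of 2012: 1, 2, 4, 503, 1006
Sum = 1 + 2 + 4 + 503 + 1006 = 1516

No, 2012 is not perfect (1516 ≠ 2012)


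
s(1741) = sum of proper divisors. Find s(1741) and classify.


Proper divisors: 1
Sum = 1 = 1
1 < 1741 → deficient

s(1741) = 1 (deficient)


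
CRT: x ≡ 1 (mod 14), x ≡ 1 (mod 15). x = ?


M = 14*15 = 210
M1 = M/14 = 15, M2 = M/15 = 14
M1^(-1) mod 14 = 1, M2^(-1) mod 15 = 14
x = 1*15*1 + 1*14*14 = 211
211 mod 210 = 1
Check: 1 mod 14 = 1 ✓, 1 mod 15 = 1 ✓

x ≡ 1 (mod 210)


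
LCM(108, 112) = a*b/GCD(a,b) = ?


GCD(108, 112) = 4
LCM = 108*112/4 = 12096/4 = 3024

LCM = 3024


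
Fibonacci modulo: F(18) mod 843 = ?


F(k) mod 843 for k=1..18:
1, 1, 2, 3, 5, 8, 13, 21, 34, 55, 89, 144, 233, 377, 610, 144, 754, 55
F(18) mod 843 = 55


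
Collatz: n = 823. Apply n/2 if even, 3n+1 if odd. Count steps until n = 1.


823 → 2470 → 1235 → 3706 → 1853 → 5560 → 2780 → 1390 → 695 → 2086 → 1043 → 3130 → 1565 → 4696 → 2348 → 1174 → 587 → 1762 → 881 → 2644 → 1322 → 661 → 1984 → 992 → 496 → 248 → 124 → 62 → 31 → 94 → 47 → 142 → 71 → 214 → 107 → 322 → 161 → 484 → 242 → 121 → 364 → 182 → 91 → 274 → 137 → 412 → 206 → 103 → 310 → 155 → 466 → 233 → 700 → 350 → 175 → 526 → 263 → 790 → 395 → 1186 → 593 → 1780 → 890 → 445 → 1336 → 668 → 334 → 167 → 502 → 251 → 754 → 377 → 1132 → 566 → 283 → 850 → 425 → 1276 → 638 → 319 → 958 → 479 → 1438 → 719 → 2158 → 1079 → 3238 → 1619 → 4858 → 2429 → 7288 → 3644 → 1822 → 911 → 2734 → 1367 → 4102 → 2051 → 6154 → 3077 → 9232 → 4616 → 2308 → 1154 → 577 → 1732 → 866 → 433 → 1300 → 650 → 325 → 976 → 488 → 244 → 122 → 61 → 184 → 92 → 46 → 23 → 70 → 35 → 106 → 53 → 160 → 80 → 40 → 20 → 10 → 5 → 16 → 8 → 4 → 2 → 1
Total steps = 134

134 steps


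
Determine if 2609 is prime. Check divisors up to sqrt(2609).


Check divisors up to sqrt(2609) = 51.0784
No divisors found.
2609 is prime.

Yes, 2609 is prime


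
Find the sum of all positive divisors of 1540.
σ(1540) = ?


Divisors of 1540: 1, 2, 4, 5, 7, 10, 11, 14, 20, 22, 28, 35, 44, 55, 70, 77, 110, 140, 154, 220, 308, 385, 770, 1540
Sum = 1 + 2 + 4 + 5 + 7 + 10 + 11 + 14 + 20 + 22 + 28 + 35 + 44 + 55 + 70 + 77 + 110 + 140 + 154 + 220 + 308 + 385 + 770 + 1540 = 4032

σ(1540) = 4032


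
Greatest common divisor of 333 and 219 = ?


333 = 1 * 219 + 114
219 = 1 * 114 + 105
114 = 1 * 105 + 9
105 = 11 * 9 + 6
9 = 1 * 6 + 3
6 = 2 * 3 + 0
GCD = 3


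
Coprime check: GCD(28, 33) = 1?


Euclidean algorithm:
33 = 1 * 28 + 5
28 = 5 * 5 + 3
5 = 1 * 3 + 2
3 = 1 * 2 + 1
2 = 2 * 1 + 0
GCD(28, 33) = 1

Yes, coprime (GCD = 1)


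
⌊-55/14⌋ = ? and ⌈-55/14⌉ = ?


-55/14 = -3.9286
floor = -4
ceil = -3

floor = -4, ceil = -3


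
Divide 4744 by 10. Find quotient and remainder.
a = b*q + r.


4744 = 10 * 474 + 4
Check: 4740 + 4 = 4744

q = 474, r = 4


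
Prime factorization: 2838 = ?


2838 / 2 = 1419
1419 / 3 = 473
473 / 11 = 43
43 / 43 = 1
2838 = 2 × 3 × 11 × 43


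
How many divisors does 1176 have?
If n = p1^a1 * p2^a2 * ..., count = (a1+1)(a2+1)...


1176 = 2^3 × 3^1 × 7^2
d(1176) = (3+1) × (1+1) × (2+1) = 24

24 divisors


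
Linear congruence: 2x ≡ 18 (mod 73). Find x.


GCD(2, 73) = 1, unique solution
a^(-1) mod 73 = 37
x = 37 * 18 mod 73 = 9

x ≡ 9 (mod 73)


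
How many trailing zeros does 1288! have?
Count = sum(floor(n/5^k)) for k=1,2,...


floor(1288/5) = 257
floor(1288/25) = 51
floor(1288/125) = 10
floor(1288/625) = 2
Total = 320

320 trailing zeros


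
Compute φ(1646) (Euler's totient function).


1646 = 2 × 823
Prime factors: 2, 823
φ(1646) = 1646 × (1-1/2) × (1-1/823)
= 1646 × 1/2 × 822/823 = 822

φ(1646) = 822


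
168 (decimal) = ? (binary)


168 (base 10) = 168 (decimal)
168 (decimal) = 10101000 (base 2)


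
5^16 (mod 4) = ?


5^1 mod 4 = 1
5^2 mod 4 = 1
5^3 mod 4 = 1
5^4 mod 4 = 1
5^5 mod 4 = 1
5^6 mod 4 = 1
5^7 mod 4 = 1
5^8 mod 4 = 1
5^9 mod 4 = 1
5^10 mod 4 = 1
5^11 mod 4 = 1
5^12 mod 4 = 1
5^13 mod 4 = 1
5^14 mod 4 = 1
5^15 mod 4 = 1
5^16 mod 4 = 1


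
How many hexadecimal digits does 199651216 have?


199651216 in base 16 = BE66F90
Number of digits = 7

7 digits (base 16)


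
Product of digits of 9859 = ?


9 × 8 × 5 × 9 = 3240


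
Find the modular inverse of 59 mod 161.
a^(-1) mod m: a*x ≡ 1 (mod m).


Use the extended Euclidean algorithm on (161, 59); each row r = 161*s + 59*t:
r=161, s=1, t=0
r=59, s=0, t=1
q=2: r=43, s=1, t=-2   [161*(1) + 59*(-2) = 43]
q=1: r=16, s=-1, t=3   [161*(-1) + 59*(3) = 16]
q=2: r=11, s=3, t=-8   [161*(3) + 59*(-8) = 11]
q=1: r=5, s=-4, t=11   [161*(-4) + 59*(11) = 5]
q=2: r=1, s=11, t=-30   [161*(11) + 59*(-30) = 1]
q=5: r=0, s=-59, t=161   [161*(-59) + 59*(161) = 0]
GCD = 1 with t = -30, so 59*(-30) ≡ 1 (mod 161)
Inverse = -30 mod 161 = 131
Check: 59 * 131 = 7729 ≡ 1 (mod 161)

59^(-1) ≡ 131 (mod 161)


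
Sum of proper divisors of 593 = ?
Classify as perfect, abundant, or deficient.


Proper divisors: 1
Sum = 1 = 1
1 < 593 → deficient

s(593) = 1 (deficient)


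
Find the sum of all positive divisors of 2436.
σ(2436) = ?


Divisors of 2436: 1, 2, 3, 4, 6, 7, 12, 14, 21, 28, 29, 42, 58, 84, 87, 116, 174, 203, 348, 406, 609, 812, 1218, 2436
Sum = 1 + 2 + 3 + 4 + 6 + 7 + 12 + 14 + 21 + 28 + 29 + 42 + 58 + 84 + 87 + 116 + 174 + 203 + 348 + 406 + 609 + 812 + 1218 + 2436 = 6720

σ(2436) = 6720


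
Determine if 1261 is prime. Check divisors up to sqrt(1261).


1261 / 13 = 97 (exact division)
1261 is NOT prime.

No, 1261 is not prime


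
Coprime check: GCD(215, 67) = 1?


Euclidean algorithm:
215 = 3 * 67 + 14
67 = 4 * 14 + 11
14 = 1 * 11 + 3
11 = 3 * 3 + 2
3 = 1 * 2 + 1
2 = 2 * 1 + 0
GCD(215, 67) = 1

Yes, coprime (GCD = 1)


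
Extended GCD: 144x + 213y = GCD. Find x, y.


Tabular extended Euclidean (each row: r = 144*s + 213*t):
r=144, s=1, t=0
r=213, s=0, t=1
q=0: r=144, s=1, t=0   [144*(1) + 213*(0) = 144]
q=1: r=69, s=-1, t=1   [144*(-1) + 213*(1) = 69]
q=2: r=6, s=3, t=-2   [144*(3) + 213*(-2) = 6]
q=11: r=3, s=-34, t=23   [144*(-34) + 213*(23) = 3]
q=2: r=0, s=71, t=-48   [144*(71) + 213*(-48) = 0]
GCD = 3; from the row with r=3: x=-34, y=23
Check: 144*(-34) + 213*(23) = -4896 + 4899 = 3

GCD = 3, x = -34, y = 23


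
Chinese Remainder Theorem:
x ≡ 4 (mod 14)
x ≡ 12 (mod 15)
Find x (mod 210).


M = 14*15 = 210
M1 = M/14 = 15, M2 = M/15 = 14
M1^(-1) mod 14 = 1, M2^(-1) mod 15 = 14
x = 4*15*1 + 12*14*14 = 2412
2412 mod 210 = 102
Check: 102 mod 14 = 4 ✓, 102 mod 15 = 12 ✓

x ≡ 102 (mod 210)


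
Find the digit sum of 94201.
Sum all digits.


9 + 4 + 2 + 0 + 1 = 16


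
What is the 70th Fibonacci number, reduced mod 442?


F(k) mod 442 for k=1..70:
1, 1, 2, 3, 5, 8, 13, 21, 34, 55, 89, 144, 233, 377, 168, 103, 271, 374, 203, 135, 338, 31, 369, 400, 327, 285, 170, 13, 183, 196, 379, 133, 70, 203, 273, 34, 307, 341, 206, 105, 311, 416, 285, 259, 102, 361, 21, 382, 403, 343, 304, 205, 67, 272, 339, 169, 66, 235, 301, 94, 395, 47, 0, 47, 47, 94, 141, 235, 376, 169
F(70) mod 442 = 169


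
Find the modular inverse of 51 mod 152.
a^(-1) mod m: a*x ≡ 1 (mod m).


Use the extended Euclidean algorithm on (152, 51); each row r = 152*s + 51*t:
r=152, s=1, t=0
r=51, s=0, t=1
q=2: r=50, s=1, t=-2   [152*(1) + 51*(-2) = 50]
q=1: r=1, s=-1, t=3   [152*(-1) + 51*(3) = 1]
q=50: r=0, s=51, t=-152   [152*(51) + 51*(-152) = 0]
GCD = 1 with t = 3, so 51*(3) ≡ 1 (mod 152)
Inverse = 3 mod 152 = 3
Check: 51 * 3 = 153 ≡ 1 (mod 152)

51^(-1) ≡ 3 (mod 152)


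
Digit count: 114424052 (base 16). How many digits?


114424052 in base 16 = 6D1F8F4
Number of digits = 7

7 digits (base 16)


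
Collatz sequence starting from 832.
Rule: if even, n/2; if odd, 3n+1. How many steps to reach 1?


832 → 416 → 208 → 104 → 52 → 26 → 13 → 40 → 20 → 10 → 5 → 16 → 8 → 4 → 2 → 1
Total steps = 15

15 steps


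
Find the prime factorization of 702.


702 / 2 = 351
351 / 3 = 117
117 / 3 = 39
39 / 3 = 13
13 / 13 = 1
702 = 2 × 3^3 × 13


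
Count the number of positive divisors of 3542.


3542 = 2^1 × 7^1 × 11^1 × 23^1
d(3542) = (1+1) × (1+1) × (1+1) × (1+1) = 16

16 divisors


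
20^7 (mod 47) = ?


20^1 mod 47 = 20
20^2 mod 47 = 24
20^3 mod 47 = 10
20^4 mod 47 = 12
20^5 mod 47 = 5
20^6 mod 47 = 6
20^7 mod 47 = 26


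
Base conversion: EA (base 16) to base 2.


EA (base 16) = 234 (decimal)
234 (decimal) = 11101010 (base 2)


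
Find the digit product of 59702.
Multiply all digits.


5 × 9 × 7 × 0 × 2 = 0


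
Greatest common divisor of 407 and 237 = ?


407 = 1 * 237 + 170
237 = 1 * 170 + 67
170 = 2 * 67 + 36
67 = 1 * 36 + 31
36 = 1 * 31 + 5
31 = 6 * 5 + 1
5 = 5 * 1 + 0
GCD = 1


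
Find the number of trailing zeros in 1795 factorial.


floor(1795/5) = 359
floor(1795/25) = 71
floor(1795/125) = 14
floor(1795/625) = 2
Total = 446

446 trailing zeros


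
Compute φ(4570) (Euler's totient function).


4570 = 2 × 5 × 457
Prime factors: 2, 5, 457
φ(4570) = 4570 × (1-1/2) × (1-1/5) × (1-1/457)
= 4570 × 1/2 × 4/5 × 456/457 = 1824

φ(4570) = 1824


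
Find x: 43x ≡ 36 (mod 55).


GCD(43, 55) = 1, unique solution
a^(-1) mod 55 = 32
x = 32 * 36 mod 55 = 52

x ≡ 52 (mod 55)


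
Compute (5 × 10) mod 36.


5 × 10 = 50
50 mod 36 = 14


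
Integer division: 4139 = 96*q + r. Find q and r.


4139 = 96 * 43 + 11
Check: 4128 + 11 = 4139

q = 43, r = 11


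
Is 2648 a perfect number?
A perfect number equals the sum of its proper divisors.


Proper divisors of 2648: 1, 2, 4, 8, 331, 662, 1324
Sum = 1 + 2 + 4 + 8 + 331 + 662 + 1324 = 2332

No, 2648 is not perfect (2332 ≠ 2648)


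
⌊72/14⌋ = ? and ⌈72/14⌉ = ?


72/14 = 5.1429
floor = 5
ceil = 6

floor = 5, ceil = 6


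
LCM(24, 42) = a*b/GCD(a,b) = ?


GCD(24, 42) = 6
LCM = 24*42/6 = 1008/6 = 168

LCM = 168


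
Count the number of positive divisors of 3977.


3977 = 41^1 × 97^1
d(3977) = (1+1) × (1+1) = 4

4 divisors


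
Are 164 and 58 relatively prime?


Euclidean algorithm:
164 = 2 * 58 + 48
58 = 1 * 48 + 10
48 = 4 * 10 + 8
10 = 1 * 8 + 2
8 = 4 * 2 + 0
GCD(164, 58) = 2

No, not coprime (GCD = 2)


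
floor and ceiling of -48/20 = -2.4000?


-48/20 = -2.4000
floor = -3
ceil = -2

floor = -3, ceil = -2


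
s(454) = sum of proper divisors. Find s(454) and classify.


Proper divisors: 1, 2, 227
Sum = 1 + 2 + 227 = 230
230 < 454 → deficient

s(454) = 230 (deficient)


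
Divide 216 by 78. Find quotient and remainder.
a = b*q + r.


216 = 78 * 2 + 60
Check: 156 + 60 = 216

q = 2, r = 60


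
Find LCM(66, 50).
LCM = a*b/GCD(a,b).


GCD(66, 50) = 2
LCM = 66*50/2 = 3300/2 = 1650

LCM = 1650


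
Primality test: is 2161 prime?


Check divisors up to sqrt(2161) = 46.4866
No divisors found.
2161 is prime.

Yes, 2161 is prime


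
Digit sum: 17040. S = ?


1 + 7 + 0 + 4 + 0 = 12


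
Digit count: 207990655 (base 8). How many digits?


207990655 in base 8 = 1431327577
Number of digits = 10

10 digits (base 8)


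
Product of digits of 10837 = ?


1 × 0 × 8 × 3 × 7 = 0


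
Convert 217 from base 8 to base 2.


217 (base 8) = 143 (decimal)
143 (decimal) = 10001111 (base 2)


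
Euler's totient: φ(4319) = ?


4319 = 7 × 617
Prime factors: 7, 617
φ(4319) = 4319 × (1-1/7) × (1-1/617)
= 4319 × 6/7 × 616/617 = 3696

φ(4319) = 3696


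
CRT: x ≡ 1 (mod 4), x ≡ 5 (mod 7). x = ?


M = 4*7 = 28
M1 = M/4 = 7, M2 = M/7 = 4
M1^(-1) mod 4 = 3, M2^(-1) mod 7 = 2
x = 1*7*3 + 5*4*2 = 61
61 mod 28 = 5
Check: 5 mod 4 = 1 ✓, 5 mod 7 = 5 ✓

x ≡ 5 (mod 28)


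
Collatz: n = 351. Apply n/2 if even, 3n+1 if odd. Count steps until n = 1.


351 → 1054 → 527 → 1582 → 791 → 2374 → 1187 → 3562 → 1781 → 5344 → 2672 → 1336 → 668 → 334 → 167 → 502 → 251 → 754 → 377 → 1132 → 566 → 283 → 850 → 425 → 1276 → 638 → 319 → 958 → 479 → 1438 → 719 → 2158 → 1079 → 3238 → 1619 → 4858 → 2429 → 7288 → 3644 → 1822 → 911 → 2734 → 1367 → 4102 → 2051 → 6154 → 3077 → 9232 → 4616 → 2308 → 1154 → 577 → 1732 → 866 → 433 → 1300 → 650 → 325 → 976 → 488 → 244 → 122 → 61 → 184 → 92 → 46 → 23 → 70 → 35 → 106 → 53 → 160 → 80 → 40 → 20 → 10 → 5 → 16 → 8 → 4 → 2 → 1
Total steps = 81

81 steps


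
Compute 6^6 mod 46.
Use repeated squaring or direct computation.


6^1 mod 46 = 6
6^2 mod 46 = 36
6^3 mod 46 = 32
6^4 mod 46 = 8
6^5 mod 46 = 2
6^6 mod 46 = 12


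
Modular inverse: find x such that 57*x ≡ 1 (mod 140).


Use the extended Euclidean algorithm on (140, 57); each row r = 140*s + 57*t:
r=140, s=1, t=0
r=57, s=0, t=1
q=2: r=26, s=1, t=-2   [140*(1) + 57*(-2) = 26]
q=2: r=5, s=-2, t=5   [140*(-2) + 57*(5) = 5]
q=5: r=1, s=11, t=-27   [140*(11) + 57*(-27) = 1]
q=5: r=0, s=-57, t=140   [140*(-57) + 57*(140) = 0]
GCD = 1 with t = -27, so 57*(-27) ≡ 1 (mod 140)
Inverse = -27 mod 140 = 113
Check: 57 * 113 = 6441 ≡ 1 (mod 140)

57^(-1) ≡ 113 (mod 140)


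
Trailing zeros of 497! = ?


floor(497/5) = 99
floor(497/25) = 19
floor(497/125) = 3
Total = 121

121 trailing zeros


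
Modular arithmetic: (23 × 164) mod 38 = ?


23 × 164 = 3772
3772 mod 38 = 10


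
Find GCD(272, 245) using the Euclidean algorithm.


272 = 1 * 245 + 27
245 = 9 * 27 + 2
27 = 13 * 2 + 1
2 = 2 * 1 + 0
GCD = 1


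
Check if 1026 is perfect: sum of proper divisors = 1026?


Proper divisors of 1026: 1, 2, 3, 6, 9, 18, 19, 27, 38, 54, 57, 114, 171, 342, 513
Sum = 1 + 2 + 3 + 6 + 9 + 18 + 19 + 27 + 38 + 54 + 57 + 114 + 171 + 342 + 513 = 1374

No, 1026 is not perfect (1374 ≠ 1026)


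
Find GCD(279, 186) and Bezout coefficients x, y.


Tabular extended Euclidean (each row: r = 279*s + 186*t):
r=279, s=1, t=0
r=186, s=0, t=1
q=1: r=93, s=1, t=-1   [279*(1) + 186*(-1) = 93]
q=2: r=0, s=-2, t=3   [279*(-2) + 186*(3) = 0]
GCD = 93; from the row with r=93: x=1, y=-1
Check: 279*(1) + 186*(-1) = 279 - 186 = 93

GCD = 93, x = 1, y = -1


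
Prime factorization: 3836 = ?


3836 / 2 = 1918
1918 / 2 = 959
959 / 7 = 137
137 / 137 = 1
3836 = 2^2 × 7 × 137


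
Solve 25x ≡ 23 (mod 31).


GCD(25, 31) = 1, unique solution
a^(-1) mod 31 = 5
x = 5 * 23 mod 31 = 22

x ≡ 22 (mod 31)


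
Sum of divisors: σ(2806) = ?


Divisors of 2806: 1, 2, 23, 46, 61, 122, 1403, 2806
Sum = 1 + 2 + 23 + 46 + 61 + 122 + 1403 + 2806 = 4464

σ(2806) = 4464


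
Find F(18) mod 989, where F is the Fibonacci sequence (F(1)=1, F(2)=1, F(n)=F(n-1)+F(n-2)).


F(k) mod 989 for k=1..18:
1, 1, 2, 3, 5, 8, 13, 21, 34, 55, 89, 144, 233, 377, 610, 987, 608, 606
F(18) mod 989 = 606


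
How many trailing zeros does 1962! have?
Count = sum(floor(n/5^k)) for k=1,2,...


floor(1962/5) = 392
floor(1962/25) = 78
floor(1962/125) = 15
floor(1962/625) = 3
Total = 488

488 trailing zeros


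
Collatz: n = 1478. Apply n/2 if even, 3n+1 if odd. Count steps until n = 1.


1478 → 739 → 2218 → 1109 → 3328 → 1664 → 832 → 416 → 208 → 104 → 52 → 26 → 13 → 40 → 20 → 10 → 5 → 16 → 8 → 4 → 2 → 1
Total steps = 21

21 steps


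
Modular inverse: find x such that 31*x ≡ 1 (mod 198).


Use the extended Euclidean algorithm on (198, 31); each row r = 198*s + 31*t:
r=198, s=1, t=0
r=31, s=0, t=1
q=6: r=12, s=1, t=-6   [198*(1) + 31*(-6) = 12]
q=2: r=7, s=-2, t=13   [198*(-2) + 31*(13) = 7]
q=1: r=5, s=3, t=-19   [198*(3) + 31*(-19) = 5]
q=1: r=2, s=-5, t=32   [198*(-5) + 31*(32) = 2]
q=2: r=1, s=13, t=-83   [198*(13) + 31*(-83) = 1]
q=2: r=0, s=-31, t=198   [198*(-31) + 31*(198) = 0]
GCD = 1 with t = -83, so 31*(-83) ≡ 1 (mod 198)
Inverse = -83 mod 198 = 115
Check: 31 * 115 = 3565 ≡ 1 (mod 198)

31^(-1) ≡ 115 (mod 198)


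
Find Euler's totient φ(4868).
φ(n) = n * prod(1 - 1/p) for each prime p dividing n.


4868 = 2^2 × 1217
Prime factors: 2, 1217
φ(4868) = 4868 × (1-1/2) × (1-1/1217)
= 4868 × 1/2 × 1216/1217 = 2432

φ(4868) = 2432


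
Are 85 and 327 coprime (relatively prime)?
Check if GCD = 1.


Euclidean algorithm:
327 = 3 * 85 + 72
85 = 1 * 72 + 13
72 = 5 * 13 + 7
13 = 1 * 7 + 6
7 = 1 * 6 + 1
6 = 6 * 1 + 0
GCD(85, 327) = 1

Yes, coprime (GCD = 1)


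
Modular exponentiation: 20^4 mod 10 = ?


20^1 mod 10 = 0
20^2 mod 10 = 0
20^3 mod 10 = 0
20^4 mod 10 = 0


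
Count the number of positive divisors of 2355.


2355 = 3^1 × 5^1 × 157^1
d(2355) = (1+1) × (1+1) × (1+1) = 8

8 divisors


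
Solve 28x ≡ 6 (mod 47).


GCD(28, 47) = 1, unique solution
a^(-1) mod 47 = 42
x = 42 * 6 mod 47 = 17

x ≡ 17 (mod 47)


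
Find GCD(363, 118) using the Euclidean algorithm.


363 = 3 * 118 + 9
118 = 13 * 9 + 1
9 = 9 * 1 + 0
GCD = 1


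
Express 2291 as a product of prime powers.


2291 / 29 = 79
79 / 79 = 1
2291 = 29 × 79


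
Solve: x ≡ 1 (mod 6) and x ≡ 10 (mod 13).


M = 6*13 = 78
M1 = M/6 = 13, M2 = M/13 = 6
M1^(-1) mod 6 = 1, M2^(-1) mod 13 = 11
x = 1*13*1 + 10*6*11 = 673
673 mod 78 = 49
Check: 49 mod 6 = 1 ✓, 49 mod 13 = 10 ✓

x ≡ 49 (mod 78)


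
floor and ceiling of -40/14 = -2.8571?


-40/14 = -2.8571
floor = -3
ceil = -2

floor = -3, ceil = -2


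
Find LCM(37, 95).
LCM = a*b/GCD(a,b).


GCD(37, 95) = 1
LCM = 37*95/1 = 3515/1 = 3515

LCM = 3515


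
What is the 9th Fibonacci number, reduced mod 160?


F(k) mod 160 for k=1..9:
1, 1, 2, 3, 5, 8, 13, 21, 34
F(9) mod 160 = 34


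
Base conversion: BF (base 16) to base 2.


BF (base 16) = 191 (decimal)
191 (decimal) = 10111111 (base 2)


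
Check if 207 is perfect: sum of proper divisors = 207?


Proper divisors of 207: 1, 3, 9, 23, 69
Sum = 1 + 3 + 9 + 23 + 69 = 105

No, 207 is not perfect (105 ≠ 207)


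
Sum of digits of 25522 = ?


2 + 5 + 5 + 2 + 2 = 16


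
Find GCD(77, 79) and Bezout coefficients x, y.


Tabular extended Euclidean (each row: r = 77*s + 79*t):
r=77, s=1, t=0
r=79, s=0, t=1
q=0: r=77, s=1, t=0   [77*(1) + 79*(0) = 77]
q=1: r=2, s=-1, t=1   [77*(-1) + 79*(1) = 2]
q=38: r=1, s=39, t=-38   [77*(39) + 79*(-38) = 1]
q=2: r=0, s=-79, t=77   [77*(-79) + 79*(77) = 0]
GCD = 1; from the row with r=1: x=39, y=-38
Check: 77*(39) + 79*(-38) = 3003 - 3002 = 1

GCD = 1, x = 39, y = -38


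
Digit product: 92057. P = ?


9 × 2 × 0 × 5 × 7 = 0


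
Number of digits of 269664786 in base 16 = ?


269664786 in base 16 = 1012C212
Number of digits = 8

8 digits (base 16)


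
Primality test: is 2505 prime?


2505 / 3 = 835 (exact division)
2505 is NOT prime.

No, 2505 is not prime


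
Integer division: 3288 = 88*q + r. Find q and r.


3288 = 88 * 37 + 32
Check: 3256 + 32 = 3288

q = 37, r = 32


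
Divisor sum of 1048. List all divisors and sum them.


Divisors of 1048: 1, 2, 4, 8, 131, 262, 524, 1048
Sum = 1 + 2 + 4 + 8 + 131 + 262 + 524 + 1048 = 1980

σ(1048) = 1980


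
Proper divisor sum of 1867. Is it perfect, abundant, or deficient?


Proper divisors: 1
Sum = 1 = 1
1 < 1867 → deficient

s(1867) = 1 (deficient)


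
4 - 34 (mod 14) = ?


4 - 34 = -30
-30 mod 14 = 12


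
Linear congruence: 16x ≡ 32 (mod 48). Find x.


GCD(16, 48) = 16 divides 32
Divide: 1x ≡ 2 (mod 3)
x ≡ 2 (mod 3)


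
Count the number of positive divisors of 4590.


4590 = 2^1 × 3^3 × 5^1 × 17^1
d(4590) = (1+1) × (3+1) × (1+1) × (1+1) = 32

32 divisors


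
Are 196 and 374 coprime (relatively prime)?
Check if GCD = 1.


Euclidean algorithm:
374 = 1 * 196 + 178
196 = 1 * 178 + 18
178 = 9 * 18 + 16
18 = 1 * 16 + 2
16 = 8 * 2 + 0
GCD(196, 374) = 2

No, not coprime (GCD = 2)


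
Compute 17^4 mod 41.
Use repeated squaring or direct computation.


17^1 mod 41 = 17
17^2 mod 41 = 2
17^3 mod 41 = 34
17^4 mod 41 = 4


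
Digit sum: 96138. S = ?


9 + 6 + 1 + 3 + 8 = 27


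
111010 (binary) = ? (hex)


111010 (base 2) = 58 (decimal)
58 (decimal) = 3A (base 16)


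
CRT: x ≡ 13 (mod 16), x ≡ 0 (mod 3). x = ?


M = 16*3 = 48
M1 = M/16 = 3, M2 = M/3 = 16
M1^(-1) mod 16 = 11, M2^(-1) mod 3 = 1
x = 13*3*11 + 0*16*1 = 429
429 mod 48 = 45
Check: 45 mod 16 = 13 ✓, 45 mod 3 = 0 ✓

x ≡ 45 (mod 48)


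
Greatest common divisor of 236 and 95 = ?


236 = 2 * 95 + 46
95 = 2 * 46 + 3
46 = 15 * 3 + 1
3 = 3 * 1 + 0
GCD = 1


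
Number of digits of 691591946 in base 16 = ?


691591946 in base 16 = 2938DB0A
Number of digits = 8

8 digits (base 16)


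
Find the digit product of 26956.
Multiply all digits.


2 × 6 × 9 × 5 × 6 = 3240


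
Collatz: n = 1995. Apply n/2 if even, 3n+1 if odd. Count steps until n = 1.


1995 → 5986 → 2993 → 8980 → 4490 → 2245 → 6736 → 3368 → 1684 → 842 → 421 → 1264 → 632 → 316 → 158 → 79 → 238 → 119 → 358 → 179 → 538 → 269 → 808 → 404 → 202 → 101 → 304 → 152 → 76 → 38 → 19 → 58 → 29 → 88 → 44 → 22 → 11 → 34 → 17 → 52 → 26 → 13 → 40 → 20 → 10 → 5 → 16 → 8 → 4 → 2 → 1
Total steps = 50

50 steps


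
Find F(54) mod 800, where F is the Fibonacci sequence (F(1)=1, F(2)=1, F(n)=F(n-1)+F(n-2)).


F(k) mod 800 for k=1..54:
1, 1, 2, 3, 5, 8, 13, 21, 34, 55, 89, 144, 233, 377, 610, 187, 797, 184, 181, 365, 546, 111, 657, 768, 625, 593, 418, 211, 629, 40, 669, 709, 578, 487, 265, 752, 217, 169, 386, 555, 141, 696, 37, 733, 770, 703, 673, 576, 449, 225, 674, 99, 773, 72
F(54) mod 800 = 72


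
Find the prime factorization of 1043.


1043 / 7 = 149
149 / 149 = 1
1043 = 7 × 149


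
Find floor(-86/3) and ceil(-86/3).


-86/3 = -28.6667
floor = -29
ceil = -28

floor = -29, ceil = -28


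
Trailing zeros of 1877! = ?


floor(1877/5) = 375
floor(1877/25) = 75
floor(1877/125) = 15
floor(1877/625) = 3
Total = 468

468 trailing zeros


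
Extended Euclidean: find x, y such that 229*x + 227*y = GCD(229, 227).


Tabular extended Euclidean (each row: r = 229*s + 227*t):
r=229, s=1, t=0
r=227, s=0, t=1
q=1: r=2, s=1, t=-1   [229*(1) + 227*(-1) = 2]
q=113: r=1, s=-113, t=114   [229*(-113) + 227*(114) = 1]
q=2: r=0, s=227, t=-229   [229*(227) + 227*(-229) = 0]
GCD = 1; from the row with r=1: x=-113, y=114
Check: 229*(-113) + 227*(114) = -25877 + 25878 = 1

GCD = 1, x = -113, y = 114


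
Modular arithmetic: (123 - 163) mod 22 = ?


123 - 163 = -40
-40 mod 22 = 4


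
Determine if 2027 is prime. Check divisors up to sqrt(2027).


Check divisors up to sqrt(2027) = 45.0222
No divisors found.
2027 is prime.

Yes, 2027 is prime


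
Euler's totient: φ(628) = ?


628 = 2^2 × 157
Prime factors: 2, 157
φ(628) = 628 × (1-1/2) × (1-1/157)
= 628 × 1/2 × 156/157 = 312

φ(628) = 312


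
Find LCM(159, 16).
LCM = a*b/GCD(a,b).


GCD(159, 16) = 1
LCM = 159*16/1 = 2544/1 = 2544

LCM = 2544


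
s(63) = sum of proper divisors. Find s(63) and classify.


Proper divisors: 1, 3, 7, 9, 21
Sum = 1 + 3 + 7 + 9 + 21 = 41
41 < 63 → deficient

s(63) = 41 (deficient)


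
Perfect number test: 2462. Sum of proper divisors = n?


Proper divisors of 2462: 1, 2, 1231
Sum = 1 + 2 + 1231 = 1234

No, 2462 is not perfect (1234 ≠ 2462)


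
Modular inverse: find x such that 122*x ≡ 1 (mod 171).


Use the extended Euclidean algorithm on (171, 122); each row r = 171*s + 122*t:
r=171, s=1, t=0
r=122, s=0, t=1
q=1: r=49, s=1, t=-1   [171*(1) + 122*(-1) = 49]
q=2: r=24, s=-2, t=3   [171*(-2) + 122*(3) = 24]
q=2: r=1, s=5, t=-7   [171*(5) + 122*(-7) = 1]
q=24: r=0, s=-122, t=171   [171*(-122) + 122*(171) = 0]
GCD = 1 with t = -7, so 122*(-7) ≡ 1 (mod 171)
Inverse = -7 mod 171 = 164
Check: 122 * 164 = 20008 ≡ 1 (mod 171)

122^(-1) ≡ 164 (mod 171)


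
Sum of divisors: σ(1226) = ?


Divisors of 1226: 1, 2, 613, 1226
Sum = 1 + 2 + 613 + 1226 = 1842

σ(1226) = 1842


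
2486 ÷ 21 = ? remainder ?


2486 = 21 * 118 + 8
Check: 2478 + 8 = 2486

q = 118, r = 8


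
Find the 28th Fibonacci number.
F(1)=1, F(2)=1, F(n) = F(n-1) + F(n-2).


Sequence: 1, 1, 2, 3, 5, 8, 13, 21, 34, 55, 89, 144, 233, 377, 610, 987, 1597, 2584, 4181, 6765, 10946, 17711, 28657, 46368, 75025, 121393, 196418, 317811
F(28) = 317811


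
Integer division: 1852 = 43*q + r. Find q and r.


1852 = 43 * 43 + 3
Check: 1849 + 3 = 1852

q = 43, r = 3


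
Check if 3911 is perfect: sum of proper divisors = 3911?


Proper divisors of 3911: 1
Sum = 1 = 1

No, 3911 is not perfect (1 ≠ 3911)


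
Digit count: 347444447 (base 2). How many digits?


347444447 in base 2 = 10100101101011001010011011111
Number of digits = 29

29 digits (base 2)


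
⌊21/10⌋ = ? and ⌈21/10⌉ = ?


21/10 = 2.1000
floor = 2
ceil = 3

floor = 2, ceil = 3


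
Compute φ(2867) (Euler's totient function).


2867 = 47 × 61
Prime factors: 47, 61
φ(2867) = 2867 × (1-1/47) × (1-1/61)
= 2867 × 46/47 × 60/61 = 2760

φ(2867) = 2760


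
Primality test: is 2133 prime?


2133 / 3 = 711 (exact division)
2133 is NOT prime.

No, 2133 is not prime


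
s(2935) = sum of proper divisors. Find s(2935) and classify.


Proper divisors: 1, 5, 587
Sum = 1 + 5 + 587 = 593
593 < 2935 → deficient

s(2935) = 593 (deficient)


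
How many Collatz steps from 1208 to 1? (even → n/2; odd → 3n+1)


1208 → 604 → 302 → 151 → 454 → 227 → 682 → 341 → 1024 → 512 → 256 → 128 → 64 → 32 → 16 → 8 → 4 → 2 → 1
Total steps = 18

18 steps


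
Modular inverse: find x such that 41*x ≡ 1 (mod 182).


Use the extended Euclidean algorithm on (182, 41); each row r = 182*s + 41*t:
r=182, s=1, t=0
r=41, s=0, t=1
q=4: r=18, s=1, t=-4   [182*(1) + 41*(-4) = 18]
q=2: r=5, s=-2, t=9   [182*(-2) + 41*(9) = 5]
q=3: r=3, s=7, t=-31   [182*(7) + 41*(-31) = 3]
q=1: r=2, s=-9, t=40   [182*(-9) + 41*(40) = 2]
q=1: r=1, s=16, t=-71   [182*(16) + 41*(-71) = 1]
q=2: r=0, s=-41, t=182   [182*(-41) + 41*(182) = 0]
GCD = 1 with t = -71, so 41*(-71) ≡ 1 (mod 182)
Inverse = -71 mod 182 = 111
Check: 41 * 111 = 4551 ≡ 1 (mod 182)

41^(-1) ≡ 111 (mod 182)


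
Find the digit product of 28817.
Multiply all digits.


2 × 8 × 8 × 1 × 7 = 896


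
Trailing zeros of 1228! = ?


floor(1228/5) = 245
floor(1228/25) = 49
floor(1228/125) = 9
floor(1228/625) = 1
Total = 304

304 trailing zeros


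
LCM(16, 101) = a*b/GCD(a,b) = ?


GCD(16, 101) = 1
LCM = 16*101/1 = 1616/1 = 1616

LCM = 1616


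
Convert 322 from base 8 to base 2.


322 (base 8) = 210 (decimal)
210 (decimal) = 11010010 (base 2)


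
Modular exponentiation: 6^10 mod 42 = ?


6^1 mod 42 = 6
6^2 mod 42 = 36
6^3 mod 42 = 6
6^4 mod 42 = 36
6^5 mod 42 = 6
6^6 mod 42 = 36
6^7 mod 42 = 6
6^8 mod 42 = 36
6^9 mod 42 = 6
6^10 mod 42 = 36


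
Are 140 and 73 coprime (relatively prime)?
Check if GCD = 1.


Euclidean algorithm:
140 = 1 * 73 + 67
73 = 1 * 67 + 6
67 = 11 * 6 + 1
6 = 6 * 1 + 0
GCD(140, 73) = 1

Yes, coprime (GCD = 1)


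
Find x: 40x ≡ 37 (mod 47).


GCD(40, 47) = 1, unique solution
a^(-1) mod 47 = 20
x = 20 * 37 mod 47 = 35

x ≡ 35 (mod 47)


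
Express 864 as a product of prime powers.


864 / 2 = 432
432 / 2 = 216
216 / 2 = 108
108 / 2 = 54
54 / 2 = 27
27 / 3 = 9
9 / 3 = 3
3 / 3 = 1
864 = 2^5 × 3^3


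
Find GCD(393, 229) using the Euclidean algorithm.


393 = 1 * 229 + 164
229 = 1 * 164 + 65
164 = 2 * 65 + 34
65 = 1 * 34 + 31
34 = 1 * 31 + 3
31 = 10 * 3 + 1
3 = 3 * 1 + 0
GCD = 1


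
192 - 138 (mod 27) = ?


192 - 138 = 54
54 mod 27 = 0


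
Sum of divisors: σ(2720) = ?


Divisors of 2720: 1, 2, 4, 5, 8, 10, 16, 17, 20, 32, 34, 40, 68, 80, 85, 136, 160, 170, 272, 340, 544, 680, 1360, 2720
Sum = 1 + 2 + 4 + 5 + 8 + 10 + 16 + 17 + 20 + 32 + 34 + 40 + 68 + 80 + 85 + 136 + 160 + 170 + 272 + 340 + 544 + 680 + 1360 + 2720 = 6804

σ(2720) = 6804


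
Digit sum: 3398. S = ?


3 + 3 + 9 + 8 = 23


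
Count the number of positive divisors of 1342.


1342 = 2^1 × 11^1 × 61^1
d(1342) = (1+1) × (1+1) × (1+1) = 8

8 divisors


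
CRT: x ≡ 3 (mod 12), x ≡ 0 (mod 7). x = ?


M = 12*7 = 84
M1 = M/12 = 7, M2 = M/7 = 12
M1^(-1) mod 12 = 7, M2^(-1) mod 7 = 3
x = 3*7*7 + 0*12*3 = 147
147 mod 84 = 63
Check: 63 mod 12 = 3 ✓, 63 mod 7 = 0 ✓

x ≡ 63 (mod 84)


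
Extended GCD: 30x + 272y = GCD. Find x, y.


Tabular extended Euclidean (each row: r = 30*s + 272*t):
r=30, s=1, t=0
r=272, s=0, t=1
q=0: r=30, s=1, t=0   [30*(1) + 272*(0) = 30]
q=9: r=2, s=-9, t=1   [30*(-9) + 272*(1) = 2]
q=15: r=0, s=136, t=-15   [30*(136) + 272*(-15) = 0]
GCD = 2; from the row with r=2: x=-9, y=1
Check: 30*(-9) + 272*(1) = -270 + 272 = 2

GCD = 2, x = -9, y = 1


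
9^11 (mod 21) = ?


9^1 mod 21 = 9
9^2 mod 21 = 18
9^3 mod 21 = 15
9^4 mod 21 = 9
9^5 mod 21 = 18
9^6 mod 21 = 15
9^7 mod 21 = 9
9^8 mod 21 = 18
9^9 mod 21 = 15
9^10 mod 21 = 9
9^11 mod 21 = 18


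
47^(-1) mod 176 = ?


Use the extended Euclidean algorithm on (176, 47); each row r = 176*s + 47*t:
r=176, s=1, t=0
r=47, s=0, t=1
q=3: r=35, s=1, t=-3   [176*(1) + 47*(-3) = 35]
q=1: r=12, s=-1, t=4   [176*(-1) + 47*(4) = 12]
q=2: r=11, s=3, t=-11   [176*(3) + 47*(-11) = 11]
q=1: r=1, s=-4, t=15   [176*(-4) + 47*(15) = 1]
q=11: r=0, s=47, t=-176   [176*(47) + 47*(-176) = 0]
GCD = 1 with t = 15, so 47*(15) ≡ 1 (mod 176)
Inverse = 15 mod 176 = 15
Check: 47 * 15 = 705 ≡ 1 (mod 176)

47^(-1) ≡ 15 (mod 176)


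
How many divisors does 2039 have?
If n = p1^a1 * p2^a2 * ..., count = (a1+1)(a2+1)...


2039 = 2039^1
d(2039) = (1+1) = 2

2 divisors


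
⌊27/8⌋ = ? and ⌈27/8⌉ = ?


27/8 = 3.3750
floor = 3
ceil = 4

floor = 3, ceil = 4


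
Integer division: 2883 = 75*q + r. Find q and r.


2883 = 75 * 38 + 33
Check: 2850 + 33 = 2883

q = 38, r = 33


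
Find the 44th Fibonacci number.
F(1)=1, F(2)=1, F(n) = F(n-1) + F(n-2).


Sequence: 1, 1, 2, 3, 5, 8, 13, 21, 34, 55, 89, 144, 233, 377, 610, 987, 1597, 2584, 4181, 6765, 10946, 17711, 28657, 46368, 75025, 121393, 196418, 317811, 514229, 832040, 1346269, 2178309, 3524578, 5702887, 9227465, 14930352, 24157817, 39088169, 63245986, 102334155, 165580141, 267914296, 433494437, 701408733
F(44) = 701408733


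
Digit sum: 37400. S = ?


3 + 7 + 4 + 0 + 0 = 14


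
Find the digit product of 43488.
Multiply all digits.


4 × 3 × 4 × 8 × 8 = 3072


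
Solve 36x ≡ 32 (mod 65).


GCD(36, 65) = 1, unique solution
a^(-1) mod 65 = 56
x = 56 * 32 mod 65 = 37

x ≡ 37 (mod 65)


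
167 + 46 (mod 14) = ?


167 + 46 = 213
213 mod 14 = 3


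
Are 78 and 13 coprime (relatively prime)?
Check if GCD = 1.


Euclidean algorithm:
78 = 6 * 13 + 0
GCD(78, 13) = 13

No, not coprime (GCD = 13)


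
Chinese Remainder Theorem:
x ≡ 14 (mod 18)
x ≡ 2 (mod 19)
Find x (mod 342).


M = 18*19 = 342
M1 = M/18 = 19, M2 = M/19 = 18
M1^(-1) mod 18 = 1, M2^(-1) mod 19 = 18
x = 14*19*1 + 2*18*18 = 914
914 mod 342 = 230
Check: 230 mod 18 = 14 ✓, 230 mod 19 = 2 ✓

x ≡ 230 (mod 342)


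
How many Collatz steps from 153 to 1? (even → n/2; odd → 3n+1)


153 → 460 → 230 → 115 → 346 → 173 → 520 → 260 → 130 → 65 → 196 → 98 → 49 → 148 → 74 → 37 → 112 → 56 → 28 → 14 → 7 → 22 → 11 → 34 → 17 → 52 → 26 → 13 → 40 → 20 → 10 → 5 → 16 → 8 → 4 → 2 → 1
Total steps = 36

36 steps


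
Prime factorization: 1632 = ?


1632 / 2 = 816
816 / 2 = 408
408 / 2 = 204
204 / 2 = 102
102 / 2 = 51
51 / 3 = 17
17 / 17 = 1
1632 = 2^5 × 3 × 17


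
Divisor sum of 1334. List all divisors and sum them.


Divisors of 1334: 1, 2, 23, 29, 46, 58, 667, 1334
Sum = 1 + 2 + 23 + 29 + 46 + 58 + 667 + 1334 = 2160

σ(1334) = 2160
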